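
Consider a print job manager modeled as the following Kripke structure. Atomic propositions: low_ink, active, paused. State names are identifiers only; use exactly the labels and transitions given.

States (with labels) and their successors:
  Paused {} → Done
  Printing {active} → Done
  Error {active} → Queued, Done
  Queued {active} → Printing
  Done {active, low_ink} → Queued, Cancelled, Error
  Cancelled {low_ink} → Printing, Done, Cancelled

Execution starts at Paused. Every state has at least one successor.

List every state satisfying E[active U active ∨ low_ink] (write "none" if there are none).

States satisfying active: {Printing, Error, Queued, Done}.
States satisfying active ∨ low_ink: {Printing, Error, Queued, Done, Cancelled}.
States satisfying E[active U active ∨ low_ink]: {Printing, Error, Queued, Done, Cancelled}.

{Printing, Error, Queued, Done, Cancelled}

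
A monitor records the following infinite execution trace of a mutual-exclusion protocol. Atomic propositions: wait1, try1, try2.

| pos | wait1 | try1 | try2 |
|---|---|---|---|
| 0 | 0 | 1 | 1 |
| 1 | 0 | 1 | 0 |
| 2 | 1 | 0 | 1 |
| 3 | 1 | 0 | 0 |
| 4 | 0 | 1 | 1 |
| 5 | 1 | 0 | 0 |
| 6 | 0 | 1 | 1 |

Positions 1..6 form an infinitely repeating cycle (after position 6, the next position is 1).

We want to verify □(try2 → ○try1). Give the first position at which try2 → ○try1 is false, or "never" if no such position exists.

2

Check try2 → ○try1 at each position in order: 0 ✓, 1 ✓.
At position 2 the labels are {try2, wait1} and the next position 3 has {wait1}, so try2 → ○try1 is false there. This is the first violation.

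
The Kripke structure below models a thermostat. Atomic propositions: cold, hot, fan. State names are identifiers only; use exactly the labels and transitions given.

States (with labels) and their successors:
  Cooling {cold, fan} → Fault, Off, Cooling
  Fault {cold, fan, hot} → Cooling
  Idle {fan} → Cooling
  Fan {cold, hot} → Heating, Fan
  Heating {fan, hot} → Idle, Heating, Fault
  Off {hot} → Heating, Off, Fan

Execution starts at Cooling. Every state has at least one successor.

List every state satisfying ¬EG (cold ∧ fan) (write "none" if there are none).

{Idle, Fan, Heating, Off}

States satisfying cold ∧ fan: {Cooling, Fault}.
States satisfying EG (cold ∧ fan): {Cooling, Fault}.
States satisfying ¬EG (cold ∧ fan): {Idle, Fan, Heating, Off}.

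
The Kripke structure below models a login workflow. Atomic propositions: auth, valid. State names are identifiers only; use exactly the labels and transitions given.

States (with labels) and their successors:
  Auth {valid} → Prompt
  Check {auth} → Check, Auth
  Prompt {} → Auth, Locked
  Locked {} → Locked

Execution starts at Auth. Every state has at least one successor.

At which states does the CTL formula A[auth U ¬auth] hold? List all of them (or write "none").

{Auth, Prompt, Locked}

States satisfying auth: {Check}.
States satisfying ¬auth: {Auth, Prompt, Locked}.
States satisfying A[auth U ¬auth]: {Auth, Prompt, Locked}.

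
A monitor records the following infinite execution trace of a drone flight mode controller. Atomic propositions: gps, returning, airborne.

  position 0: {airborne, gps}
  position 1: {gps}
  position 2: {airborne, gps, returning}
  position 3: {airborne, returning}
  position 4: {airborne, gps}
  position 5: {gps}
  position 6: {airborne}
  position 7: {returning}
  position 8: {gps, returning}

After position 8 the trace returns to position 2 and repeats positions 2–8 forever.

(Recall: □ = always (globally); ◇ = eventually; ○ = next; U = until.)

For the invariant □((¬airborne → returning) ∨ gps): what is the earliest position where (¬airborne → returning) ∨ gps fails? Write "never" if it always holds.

(¬airborne → returning) ∨ gps holds at every position 0..8, and those are all the positions the trace ever visits, so the invariant □((¬airborne → returning) ∨ gps) is never violated.

never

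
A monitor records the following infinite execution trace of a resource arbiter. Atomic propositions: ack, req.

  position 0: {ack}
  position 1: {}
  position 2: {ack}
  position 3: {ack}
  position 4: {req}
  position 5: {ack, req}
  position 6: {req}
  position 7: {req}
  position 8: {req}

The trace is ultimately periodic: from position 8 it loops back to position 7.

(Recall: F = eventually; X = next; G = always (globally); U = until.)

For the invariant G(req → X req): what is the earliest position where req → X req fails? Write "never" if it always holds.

req → X req holds at every position 0..8, and those are all the positions the trace ever visits, so the invariant G(req → X req) is never violated.

never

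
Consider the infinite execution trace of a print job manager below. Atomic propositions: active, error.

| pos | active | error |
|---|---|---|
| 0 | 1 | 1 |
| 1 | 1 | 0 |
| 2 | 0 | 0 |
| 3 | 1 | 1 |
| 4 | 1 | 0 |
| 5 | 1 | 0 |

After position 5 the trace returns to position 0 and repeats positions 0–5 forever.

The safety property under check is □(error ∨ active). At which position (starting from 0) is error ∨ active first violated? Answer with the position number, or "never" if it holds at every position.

2

Check error ∨ active at each position in order: 0 ✓, 1 ✓.
At position 2 the labels are {}, so error ∨ active is false there. This is the first violation.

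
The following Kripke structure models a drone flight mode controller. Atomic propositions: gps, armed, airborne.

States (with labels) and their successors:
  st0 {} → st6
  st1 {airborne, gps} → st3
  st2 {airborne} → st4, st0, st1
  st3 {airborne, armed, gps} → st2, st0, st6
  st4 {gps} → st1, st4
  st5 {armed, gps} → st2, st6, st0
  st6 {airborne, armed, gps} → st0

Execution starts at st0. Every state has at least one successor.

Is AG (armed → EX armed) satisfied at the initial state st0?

States satisfying armed → EX armed: {st0, st1, st2, st3, st4, st5}.
States satisfying AG (armed → EX armed): ∅.
st6 is reachable from st0 and violates armed → EX armed, so AG fails at st0.
st0 ∉ Sat(AG (armed → EX armed)).

No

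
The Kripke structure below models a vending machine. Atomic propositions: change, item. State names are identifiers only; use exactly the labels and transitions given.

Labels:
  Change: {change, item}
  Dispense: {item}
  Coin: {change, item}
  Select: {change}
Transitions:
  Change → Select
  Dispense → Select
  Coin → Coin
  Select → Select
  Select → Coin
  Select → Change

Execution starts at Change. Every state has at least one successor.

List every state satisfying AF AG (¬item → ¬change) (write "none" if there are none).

States satisfying AG (¬item → ¬change): {Coin}.
States satisfying AF AG (¬item → ¬change): {Coin}.

{Coin}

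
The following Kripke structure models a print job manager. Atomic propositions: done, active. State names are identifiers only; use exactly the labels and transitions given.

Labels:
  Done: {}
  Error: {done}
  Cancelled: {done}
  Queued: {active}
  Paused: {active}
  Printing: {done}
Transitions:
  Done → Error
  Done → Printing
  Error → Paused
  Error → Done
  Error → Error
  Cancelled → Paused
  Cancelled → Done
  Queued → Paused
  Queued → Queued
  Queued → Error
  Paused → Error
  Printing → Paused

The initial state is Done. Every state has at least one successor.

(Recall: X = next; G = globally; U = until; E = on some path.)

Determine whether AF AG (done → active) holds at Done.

No

States satisfying AG (done → active): ∅.
States satisfying AF AG (done → active): ∅.
There is a path from Done along which AG (done → active) never holds.
Done ∉ Sat(AF AG (done → active)).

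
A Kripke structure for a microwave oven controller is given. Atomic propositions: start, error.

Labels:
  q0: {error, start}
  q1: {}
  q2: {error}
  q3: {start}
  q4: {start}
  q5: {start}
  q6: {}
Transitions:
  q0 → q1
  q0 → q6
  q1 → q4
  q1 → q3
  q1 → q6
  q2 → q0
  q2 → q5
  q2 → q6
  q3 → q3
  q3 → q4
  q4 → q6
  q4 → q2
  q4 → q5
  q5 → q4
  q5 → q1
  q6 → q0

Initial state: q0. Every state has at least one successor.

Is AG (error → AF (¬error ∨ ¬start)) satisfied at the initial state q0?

States satisfying error → AF (¬error ∨ ¬start): {q0, q1, q2, q3, q4, q5, q6}.
States satisfying AG (error → AF (¬error ∨ ¬start)): {q0, q1, q2, q3, q4, q5, q6}.
Every state reachable from q0 satisfies error → AF (¬error ∨ ¬start).
q0 ∈ Sat(AG (error → AF (¬error ∨ ¬start))).

Yes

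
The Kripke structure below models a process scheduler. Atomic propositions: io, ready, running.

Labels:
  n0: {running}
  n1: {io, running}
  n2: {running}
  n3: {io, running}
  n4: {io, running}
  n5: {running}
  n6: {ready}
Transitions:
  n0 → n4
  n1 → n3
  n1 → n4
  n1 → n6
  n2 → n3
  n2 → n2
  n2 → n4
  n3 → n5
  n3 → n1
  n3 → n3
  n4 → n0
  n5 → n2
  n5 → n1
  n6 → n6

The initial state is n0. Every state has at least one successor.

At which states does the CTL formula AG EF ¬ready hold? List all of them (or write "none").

States satisfying EF ¬ready: {n0, n1, n2, n3, n4, n5}.
States satisfying AG EF ¬ready: {n0, n4}.

{n0, n4}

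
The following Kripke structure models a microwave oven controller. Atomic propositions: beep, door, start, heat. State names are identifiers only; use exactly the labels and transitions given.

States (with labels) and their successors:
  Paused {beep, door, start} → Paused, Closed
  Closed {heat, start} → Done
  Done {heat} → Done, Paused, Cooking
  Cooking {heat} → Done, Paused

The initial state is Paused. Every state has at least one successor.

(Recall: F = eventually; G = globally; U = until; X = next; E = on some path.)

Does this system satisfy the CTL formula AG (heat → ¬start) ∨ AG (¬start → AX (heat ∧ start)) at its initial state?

Violated

States satisfying heat → ¬start: {Paused, Done, Cooking}.
States satisfying AG (heat → ¬start): ∅.
States satisfying ¬start → AX (heat ∧ start): {Paused, Closed}.
States satisfying AG (¬start → AX (heat ∧ start)): ∅.
States satisfying AG (heat → ¬start) ∨ AG (¬start → AX (heat ∧ start)): ∅.
Paused ∉ Sat(AG (heat → ¬start) ∨ AG (¬start → AX (heat ∧ start))).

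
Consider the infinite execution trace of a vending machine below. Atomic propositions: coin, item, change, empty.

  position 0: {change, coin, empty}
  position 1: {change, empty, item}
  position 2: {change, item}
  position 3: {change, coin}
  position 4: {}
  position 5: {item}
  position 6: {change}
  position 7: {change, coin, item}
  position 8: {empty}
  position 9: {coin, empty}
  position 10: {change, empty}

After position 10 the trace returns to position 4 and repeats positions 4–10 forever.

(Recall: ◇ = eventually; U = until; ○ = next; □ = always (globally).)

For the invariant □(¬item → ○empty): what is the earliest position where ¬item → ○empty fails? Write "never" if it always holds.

Check ¬item → ○empty at each position in order: 0 ✓, 1 ✓, 2 ✓.
At position 3 the labels are {change, coin} and the next position 4 has {}, so ¬item → ○empty is false there. This is the first violation.

3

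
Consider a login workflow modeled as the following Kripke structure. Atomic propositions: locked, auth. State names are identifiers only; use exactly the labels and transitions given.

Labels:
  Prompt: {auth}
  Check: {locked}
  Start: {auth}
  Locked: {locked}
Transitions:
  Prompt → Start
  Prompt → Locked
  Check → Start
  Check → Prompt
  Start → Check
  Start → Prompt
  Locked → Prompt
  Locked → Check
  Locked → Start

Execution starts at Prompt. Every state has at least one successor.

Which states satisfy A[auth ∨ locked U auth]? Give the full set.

{Prompt, Check, Start, Locked}

States satisfying auth ∨ locked: {Prompt, Check, Start, Locked}.
States satisfying auth: {Prompt, Start}.
States satisfying A[auth ∨ locked U auth]: {Prompt, Check, Start, Locked}.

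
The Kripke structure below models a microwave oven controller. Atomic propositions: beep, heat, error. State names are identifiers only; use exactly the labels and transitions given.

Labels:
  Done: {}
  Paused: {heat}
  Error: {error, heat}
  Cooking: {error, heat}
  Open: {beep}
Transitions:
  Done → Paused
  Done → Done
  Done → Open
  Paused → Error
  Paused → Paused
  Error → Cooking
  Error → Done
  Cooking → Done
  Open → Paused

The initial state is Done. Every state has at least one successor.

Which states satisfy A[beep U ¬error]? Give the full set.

{Done, Paused, Open}

States satisfying beep: {Open}.
States satisfying ¬error: {Done, Paused, Open}.
States satisfying A[beep U ¬error]: {Done, Paused, Open}.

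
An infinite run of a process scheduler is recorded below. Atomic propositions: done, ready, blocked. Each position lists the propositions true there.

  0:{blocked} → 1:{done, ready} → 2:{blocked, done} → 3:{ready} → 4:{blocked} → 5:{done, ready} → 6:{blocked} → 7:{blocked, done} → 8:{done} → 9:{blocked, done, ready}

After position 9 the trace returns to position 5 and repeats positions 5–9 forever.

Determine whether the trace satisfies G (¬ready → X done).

¬ready → X done must hold at every position from 0 onward. It fails at position 2, so G (¬ready → X done) is false.
Positions where ¬ready holds: 0, 2, 4, 6, 7, 8.
Check X done at each: 0→ok, 2→fails, 4→ok, 6→ok, 7→ok, 8→ok.

No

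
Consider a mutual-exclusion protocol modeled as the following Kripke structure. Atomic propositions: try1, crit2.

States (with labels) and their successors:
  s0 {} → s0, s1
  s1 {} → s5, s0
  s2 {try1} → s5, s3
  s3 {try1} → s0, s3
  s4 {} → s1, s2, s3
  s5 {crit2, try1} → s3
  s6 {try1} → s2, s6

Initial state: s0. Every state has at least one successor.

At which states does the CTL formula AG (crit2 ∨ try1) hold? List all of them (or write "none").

none

States satisfying crit2 ∨ try1: {s2, s3, s5, s6}.
States satisfying AG (crit2 ∨ try1): ∅.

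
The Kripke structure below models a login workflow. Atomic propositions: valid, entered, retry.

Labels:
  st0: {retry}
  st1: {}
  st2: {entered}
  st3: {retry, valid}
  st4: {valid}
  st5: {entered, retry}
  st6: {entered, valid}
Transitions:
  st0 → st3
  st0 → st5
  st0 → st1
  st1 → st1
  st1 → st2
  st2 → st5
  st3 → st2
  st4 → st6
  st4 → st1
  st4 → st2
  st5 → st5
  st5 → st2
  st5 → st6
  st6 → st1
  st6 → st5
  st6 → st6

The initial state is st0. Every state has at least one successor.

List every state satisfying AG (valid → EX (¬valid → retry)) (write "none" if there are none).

{st1, st2, st4, st5, st6}

States satisfying valid → EX (¬valid → retry): {st0, st1, st2, st4, st5, st6}.
States satisfying AG (valid → EX (¬valid → retry)): {st1, st2, st4, st5, st6}.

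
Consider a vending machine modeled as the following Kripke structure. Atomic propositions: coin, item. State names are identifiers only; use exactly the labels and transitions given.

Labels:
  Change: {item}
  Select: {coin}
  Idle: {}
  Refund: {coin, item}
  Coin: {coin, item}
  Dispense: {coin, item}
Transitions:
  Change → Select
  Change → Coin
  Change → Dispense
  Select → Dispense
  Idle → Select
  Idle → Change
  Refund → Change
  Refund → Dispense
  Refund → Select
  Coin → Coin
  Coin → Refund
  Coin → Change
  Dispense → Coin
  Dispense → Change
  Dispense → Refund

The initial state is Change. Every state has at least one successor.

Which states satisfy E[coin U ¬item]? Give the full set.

{Select, Idle, Refund, Coin, Dispense}

States satisfying coin: {Select, Refund, Coin, Dispense}.
States satisfying ¬item: {Select, Idle}.
States satisfying E[coin U ¬item]: {Select, Idle, Refund, Coin, Dispense}.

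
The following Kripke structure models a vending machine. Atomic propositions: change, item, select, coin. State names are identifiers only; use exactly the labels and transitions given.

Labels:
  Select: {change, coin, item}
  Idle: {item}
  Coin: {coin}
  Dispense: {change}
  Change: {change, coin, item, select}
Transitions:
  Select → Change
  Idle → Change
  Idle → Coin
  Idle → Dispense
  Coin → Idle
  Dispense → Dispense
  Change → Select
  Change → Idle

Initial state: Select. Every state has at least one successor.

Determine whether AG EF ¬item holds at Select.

States satisfying EF ¬item: {Select, Idle, Coin, Dispense, Change}.
States satisfying AG EF ¬item: {Select, Idle, Coin, Dispense, Change}.
Every state reachable from Select satisfies EF ¬item.
Select ∈ Sat(AG EF ¬item).

Holds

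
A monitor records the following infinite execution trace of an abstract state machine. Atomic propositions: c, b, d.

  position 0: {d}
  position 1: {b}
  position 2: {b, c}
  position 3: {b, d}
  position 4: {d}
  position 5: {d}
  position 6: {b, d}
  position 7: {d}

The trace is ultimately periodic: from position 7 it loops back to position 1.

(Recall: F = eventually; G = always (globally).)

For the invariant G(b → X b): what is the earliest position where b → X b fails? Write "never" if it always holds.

3

Check b → X b at each position in order: 0 ✓, 1 ✓, 2 ✓.
At position 3 the labels are {b, d} and the next position 4 has {d}, so b → X b is false there. This is the first violation.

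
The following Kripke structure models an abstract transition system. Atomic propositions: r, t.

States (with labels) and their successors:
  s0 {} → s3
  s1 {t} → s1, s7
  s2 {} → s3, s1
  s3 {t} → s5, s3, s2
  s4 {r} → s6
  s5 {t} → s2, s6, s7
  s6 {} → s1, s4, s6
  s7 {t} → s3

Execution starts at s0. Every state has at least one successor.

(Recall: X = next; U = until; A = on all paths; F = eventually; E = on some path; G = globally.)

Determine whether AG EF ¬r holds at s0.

Yes

States satisfying EF ¬r: {s0, s1, s2, s3, s4, s5, s6, s7}.
States satisfying AG EF ¬r: {s0, s1, s2, s3, s4, s5, s6, s7}.
Every state reachable from s0 satisfies EF ¬r.
s0 ∈ Sat(AG EF ¬r).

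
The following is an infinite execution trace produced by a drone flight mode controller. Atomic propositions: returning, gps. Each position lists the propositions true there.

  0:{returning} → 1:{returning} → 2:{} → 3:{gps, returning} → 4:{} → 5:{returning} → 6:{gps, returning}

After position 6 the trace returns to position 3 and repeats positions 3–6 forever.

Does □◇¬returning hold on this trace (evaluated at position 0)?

◇¬returning holds at every position 0..6, and those are all positions ever visited, so □◇¬returning holds.

Satisfied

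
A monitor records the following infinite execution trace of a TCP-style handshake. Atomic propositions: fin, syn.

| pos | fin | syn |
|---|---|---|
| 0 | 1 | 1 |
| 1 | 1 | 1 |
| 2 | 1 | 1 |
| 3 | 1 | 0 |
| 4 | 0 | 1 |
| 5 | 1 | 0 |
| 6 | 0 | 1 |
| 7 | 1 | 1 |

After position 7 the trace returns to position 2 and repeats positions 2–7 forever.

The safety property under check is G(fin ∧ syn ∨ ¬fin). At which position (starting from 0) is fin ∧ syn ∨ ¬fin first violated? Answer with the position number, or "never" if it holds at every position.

3

Check fin ∧ syn ∨ ¬fin at each position in order: 0 ✓, 1 ✓, 2 ✓.
At position 3 the labels are {fin}, so fin ∧ syn ∨ ¬fin is false there. This is the first violation.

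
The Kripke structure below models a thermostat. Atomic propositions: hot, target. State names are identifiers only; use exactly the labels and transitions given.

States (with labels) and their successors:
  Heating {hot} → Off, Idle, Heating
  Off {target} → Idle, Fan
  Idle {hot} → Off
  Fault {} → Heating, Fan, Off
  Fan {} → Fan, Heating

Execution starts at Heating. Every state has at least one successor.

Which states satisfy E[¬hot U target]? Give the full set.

{Off, Fault}

States satisfying ¬hot: {Off, Fault, Fan}.
States satisfying target: {Off}.
States satisfying E[¬hot U target]: {Off, Fault}.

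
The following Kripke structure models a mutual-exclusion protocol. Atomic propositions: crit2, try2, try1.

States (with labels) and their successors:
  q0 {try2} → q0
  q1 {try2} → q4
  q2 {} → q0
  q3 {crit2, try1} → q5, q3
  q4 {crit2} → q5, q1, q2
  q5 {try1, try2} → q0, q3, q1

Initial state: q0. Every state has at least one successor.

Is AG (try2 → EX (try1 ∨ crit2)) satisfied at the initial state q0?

States satisfying try2 → EX (try1 ∨ crit2): {q1, q2, q3, q4, q5}.
States satisfying AG (try2 → EX (try1 ∨ crit2)): ∅.
q0 is reachable from q0 and violates try2 → EX (try1 ∨ crit2), so AG fails at q0.
q0 ∉ Sat(AG (try2 → EX (try1 ∨ crit2))).

Does not hold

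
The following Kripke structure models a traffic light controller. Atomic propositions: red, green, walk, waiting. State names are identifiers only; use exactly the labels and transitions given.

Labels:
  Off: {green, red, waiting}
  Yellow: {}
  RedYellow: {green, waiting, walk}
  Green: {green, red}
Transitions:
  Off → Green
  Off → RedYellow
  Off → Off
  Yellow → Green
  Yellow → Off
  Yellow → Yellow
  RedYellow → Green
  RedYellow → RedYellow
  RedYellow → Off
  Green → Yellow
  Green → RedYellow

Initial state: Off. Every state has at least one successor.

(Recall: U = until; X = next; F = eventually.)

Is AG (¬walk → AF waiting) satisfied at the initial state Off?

States satisfying ¬walk → AF waiting: {Off, RedYellow}.
States satisfying AG (¬walk → AF waiting): ∅.
Green is reachable from Off and violates ¬walk → AF waiting, so AG fails at Off.
Off ∉ Sat(AG (¬walk → AF waiting)).

No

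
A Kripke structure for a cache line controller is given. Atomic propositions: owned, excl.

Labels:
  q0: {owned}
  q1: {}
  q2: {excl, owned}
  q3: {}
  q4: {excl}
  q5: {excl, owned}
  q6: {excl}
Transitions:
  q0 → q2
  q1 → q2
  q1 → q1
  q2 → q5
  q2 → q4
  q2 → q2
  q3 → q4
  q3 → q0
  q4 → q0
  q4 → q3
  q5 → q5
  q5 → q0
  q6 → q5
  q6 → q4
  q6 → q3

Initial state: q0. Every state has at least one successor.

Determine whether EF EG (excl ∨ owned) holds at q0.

States satisfying EG (excl ∨ owned): {q0, q2, q4, q5, q6}.
States satisfying EF EG (excl ∨ owned): {q0, q1, q2, q3, q4, q5, q6}.
Some path from q0 reaches a state where EG (excl ∨ owned) holds.
q0 ∈ Sat(EF EG (excl ∨ owned)).

Satisfied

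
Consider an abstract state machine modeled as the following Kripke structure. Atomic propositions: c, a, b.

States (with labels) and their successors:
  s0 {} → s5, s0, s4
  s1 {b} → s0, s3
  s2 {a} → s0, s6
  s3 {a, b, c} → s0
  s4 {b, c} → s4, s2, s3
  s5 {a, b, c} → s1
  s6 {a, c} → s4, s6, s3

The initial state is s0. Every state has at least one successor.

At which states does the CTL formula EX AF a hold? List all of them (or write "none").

{s0, s1, s2, s4, s6}

States satisfying AF a: {s2, s3, s5, s6}.
States satisfying EX AF a: {s0, s1, s2, s4, s6}.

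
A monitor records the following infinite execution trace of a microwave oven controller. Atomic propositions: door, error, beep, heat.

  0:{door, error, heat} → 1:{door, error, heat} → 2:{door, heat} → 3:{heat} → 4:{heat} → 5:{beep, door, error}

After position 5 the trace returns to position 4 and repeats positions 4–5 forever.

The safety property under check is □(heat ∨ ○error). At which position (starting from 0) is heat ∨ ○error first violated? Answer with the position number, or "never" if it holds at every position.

Check heat ∨ ○error at each position in order: 0 ✓, 1 ✓, 2 ✓, 3 ✓, 4 ✓.
At position 5 the labels are {beep, door, error} and the next position 4 has {heat}, so heat ∨ ○error is false there. This is the first violation.

5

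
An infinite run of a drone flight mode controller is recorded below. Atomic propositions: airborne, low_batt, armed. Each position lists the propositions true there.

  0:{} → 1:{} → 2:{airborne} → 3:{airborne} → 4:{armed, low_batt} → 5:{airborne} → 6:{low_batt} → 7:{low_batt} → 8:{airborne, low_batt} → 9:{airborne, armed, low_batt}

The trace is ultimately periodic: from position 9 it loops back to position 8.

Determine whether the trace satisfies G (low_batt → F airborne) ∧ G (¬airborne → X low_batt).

Violated

low_batt → F airborne holds at every position 0..9, and those are all positions ever visited, so G (low_batt → F airborne) holds.
Positions where low_batt holds: 4, 6, 7, 8, 9.
Check F airborne at each: 4→ok, 6→ok, 7→ok, 8→ok, 9→ok.
¬airborne → X low_batt must hold at every position from 0 onward. It fails at position 0, so G (¬airborne → X low_batt) is false.
Positions where ¬airborne holds: 0, 1, 4, 6, 7.
Check X low_batt at each: 0→fails, 1→fails, 4→fails, 6→ok, 7→ok.
At position 0: G (low_batt → F airborne) is true; G (¬airborne → X low_batt) is false; so G (low_batt → F airborne) ∧ G (¬airborne → X low_batt) is false.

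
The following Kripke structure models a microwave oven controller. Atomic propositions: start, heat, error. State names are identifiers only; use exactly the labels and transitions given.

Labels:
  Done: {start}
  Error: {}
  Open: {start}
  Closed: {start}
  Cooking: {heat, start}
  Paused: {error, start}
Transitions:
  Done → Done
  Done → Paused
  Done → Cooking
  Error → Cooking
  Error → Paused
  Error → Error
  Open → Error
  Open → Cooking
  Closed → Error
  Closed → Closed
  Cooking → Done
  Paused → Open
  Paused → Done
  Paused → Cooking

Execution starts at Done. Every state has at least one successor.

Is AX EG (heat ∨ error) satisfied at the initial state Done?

States satisfying EG (heat ∨ error): ∅.
States satisfying AX EG (heat ∨ error): ∅.
Done ∉ Sat(AX EG (heat ∨ error)).

Does not hold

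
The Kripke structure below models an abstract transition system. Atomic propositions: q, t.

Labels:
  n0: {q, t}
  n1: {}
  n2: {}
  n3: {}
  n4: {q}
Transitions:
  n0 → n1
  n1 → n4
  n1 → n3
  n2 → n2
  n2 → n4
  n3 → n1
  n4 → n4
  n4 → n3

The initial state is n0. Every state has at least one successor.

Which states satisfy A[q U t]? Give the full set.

{n0}

States satisfying q: {n0, n4}.
States satisfying t: {n0}.
States satisfying A[q U t]: {n0}.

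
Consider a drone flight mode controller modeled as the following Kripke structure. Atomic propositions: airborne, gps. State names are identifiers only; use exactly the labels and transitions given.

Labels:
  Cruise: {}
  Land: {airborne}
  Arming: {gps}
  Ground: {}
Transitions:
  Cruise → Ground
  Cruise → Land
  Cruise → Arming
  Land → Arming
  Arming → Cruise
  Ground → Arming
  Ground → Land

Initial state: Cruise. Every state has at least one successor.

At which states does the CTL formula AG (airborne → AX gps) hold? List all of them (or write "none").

{Cruise, Land, Arming, Ground}

States satisfying airborne → AX gps: {Cruise, Land, Arming, Ground}.
States satisfying AG (airborne → AX gps): {Cruise, Land, Arming, Ground}.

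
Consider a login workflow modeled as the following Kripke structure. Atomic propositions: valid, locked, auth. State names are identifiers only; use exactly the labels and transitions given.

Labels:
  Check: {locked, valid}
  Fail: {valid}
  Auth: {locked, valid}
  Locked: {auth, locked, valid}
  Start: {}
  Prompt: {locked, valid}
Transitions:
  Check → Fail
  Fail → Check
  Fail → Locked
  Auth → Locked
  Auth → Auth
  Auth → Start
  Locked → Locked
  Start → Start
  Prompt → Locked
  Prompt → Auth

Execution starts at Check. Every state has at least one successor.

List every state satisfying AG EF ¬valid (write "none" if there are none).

{Start}

States satisfying EF ¬valid: {Auth, Start, Prompt}.
States satisfying AG EF ¬valid: {Start}.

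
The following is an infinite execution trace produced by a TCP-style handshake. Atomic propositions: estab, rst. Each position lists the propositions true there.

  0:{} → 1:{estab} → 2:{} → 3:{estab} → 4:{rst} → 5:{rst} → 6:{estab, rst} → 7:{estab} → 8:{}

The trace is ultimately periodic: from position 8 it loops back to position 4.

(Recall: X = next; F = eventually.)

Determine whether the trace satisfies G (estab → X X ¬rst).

estab → X X ¬rst must hold at every position from 0 onward. It fails at position 3, so G (estab → X X ¬rst) is false.
Positions where estab holds: 1, 3, 6, 7.
Check X X ¬rst at each: 1→ok, 3→fails, 6→ok, 7→fails.

Does not hold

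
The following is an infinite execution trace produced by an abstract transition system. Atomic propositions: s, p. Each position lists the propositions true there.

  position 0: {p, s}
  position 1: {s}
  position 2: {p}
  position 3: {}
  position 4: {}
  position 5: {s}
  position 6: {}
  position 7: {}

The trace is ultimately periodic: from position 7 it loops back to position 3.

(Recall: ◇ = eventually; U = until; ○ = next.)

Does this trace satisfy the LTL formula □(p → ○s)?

Does not hold

p → ○s must hold at every position from 0 onward. It fails at position 2, so □(p → ○s) is false.
Positions where p holds: 0, 2.
Check ○s at each: 0→ok, 2→fails.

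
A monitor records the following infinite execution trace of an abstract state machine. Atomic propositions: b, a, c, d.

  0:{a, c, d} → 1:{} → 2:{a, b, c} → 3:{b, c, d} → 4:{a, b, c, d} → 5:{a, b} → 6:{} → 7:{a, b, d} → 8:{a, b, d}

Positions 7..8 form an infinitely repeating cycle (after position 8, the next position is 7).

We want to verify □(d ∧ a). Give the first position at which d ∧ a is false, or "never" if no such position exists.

1

Check d ∧ a at each position in order: 0 ✓.
At position 1 the labels are {}, so d ∧ a is false there. This is the first violation.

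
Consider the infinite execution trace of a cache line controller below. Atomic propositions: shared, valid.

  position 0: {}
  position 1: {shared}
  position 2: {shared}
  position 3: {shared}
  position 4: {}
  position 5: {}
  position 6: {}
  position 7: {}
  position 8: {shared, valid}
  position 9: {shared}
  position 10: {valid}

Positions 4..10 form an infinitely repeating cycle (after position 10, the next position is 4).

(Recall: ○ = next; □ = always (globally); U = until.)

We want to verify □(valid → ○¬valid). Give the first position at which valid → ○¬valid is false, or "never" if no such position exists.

never

valid → ○¬valid holds at every position 0..10, and those are all the positions the trace ever visits, so the invariant □(valid → ○¬valid) is never violated.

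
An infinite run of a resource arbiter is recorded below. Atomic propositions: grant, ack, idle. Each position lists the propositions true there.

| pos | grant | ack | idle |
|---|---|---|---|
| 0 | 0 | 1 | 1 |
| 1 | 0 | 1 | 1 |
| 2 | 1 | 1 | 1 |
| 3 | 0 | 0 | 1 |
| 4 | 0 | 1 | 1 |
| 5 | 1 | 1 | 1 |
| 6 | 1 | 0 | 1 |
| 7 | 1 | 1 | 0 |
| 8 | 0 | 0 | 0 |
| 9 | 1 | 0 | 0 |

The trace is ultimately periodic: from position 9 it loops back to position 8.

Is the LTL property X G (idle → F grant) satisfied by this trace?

The position after 0 is 1; G (idle → F grant) is true there.

Satisfied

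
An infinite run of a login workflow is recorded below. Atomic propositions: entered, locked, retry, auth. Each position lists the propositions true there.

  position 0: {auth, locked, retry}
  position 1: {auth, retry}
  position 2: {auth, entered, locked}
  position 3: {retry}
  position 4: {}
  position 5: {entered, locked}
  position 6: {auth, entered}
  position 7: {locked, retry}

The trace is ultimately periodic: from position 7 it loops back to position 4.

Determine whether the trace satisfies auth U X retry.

Holds

Walking from position 0: X retry first holds at position 0, and auth holds at every earlier position along the way, so auth U X retry holds.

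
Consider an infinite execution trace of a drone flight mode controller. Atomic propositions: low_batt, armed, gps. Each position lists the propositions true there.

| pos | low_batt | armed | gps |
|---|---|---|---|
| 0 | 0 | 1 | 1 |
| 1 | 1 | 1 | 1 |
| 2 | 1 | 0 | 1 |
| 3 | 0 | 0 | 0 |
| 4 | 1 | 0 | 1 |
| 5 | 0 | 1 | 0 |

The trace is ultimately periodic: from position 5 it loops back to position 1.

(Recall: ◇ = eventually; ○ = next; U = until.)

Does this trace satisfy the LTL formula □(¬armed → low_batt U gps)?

¬armed → low_batt U gps must hold at every position from 0 onward. It fails at position 3, so □(¬armed → low_batt U gps) is false.
Positions where ¬armed holds: 2, 3, 4.
Check low_batt U gps at each: 2→ok, 3→fails, 4→ok.

No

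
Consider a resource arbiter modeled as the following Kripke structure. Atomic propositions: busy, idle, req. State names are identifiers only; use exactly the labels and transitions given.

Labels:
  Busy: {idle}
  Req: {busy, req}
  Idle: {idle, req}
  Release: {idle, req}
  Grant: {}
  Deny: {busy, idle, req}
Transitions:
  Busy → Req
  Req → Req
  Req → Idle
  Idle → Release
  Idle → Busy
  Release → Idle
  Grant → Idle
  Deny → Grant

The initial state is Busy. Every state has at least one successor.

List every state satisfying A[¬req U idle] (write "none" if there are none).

{Busy, Idle, Release, Grant, Deny}

States satisfying ¬req: {Busy, Grant}.
States satisfying idle: {Busy, Idle, Release, Deny}.
States satisfying A[¬req U idle]: {Busy, Idle, Release, Grant, Deny}.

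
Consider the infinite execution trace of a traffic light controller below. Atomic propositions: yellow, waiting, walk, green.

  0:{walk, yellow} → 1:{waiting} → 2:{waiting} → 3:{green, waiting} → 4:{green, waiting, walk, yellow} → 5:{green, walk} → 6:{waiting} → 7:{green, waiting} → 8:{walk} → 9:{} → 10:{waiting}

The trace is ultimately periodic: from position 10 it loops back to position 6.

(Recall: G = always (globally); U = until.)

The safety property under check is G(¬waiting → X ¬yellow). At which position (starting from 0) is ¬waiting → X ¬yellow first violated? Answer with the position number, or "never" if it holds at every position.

never

¬waiting → X ¬yellow holds at every position 0..10, and those are all the positions the trace ever visits, so the invariant G(¬waiting → X ¬yellow) is never violated.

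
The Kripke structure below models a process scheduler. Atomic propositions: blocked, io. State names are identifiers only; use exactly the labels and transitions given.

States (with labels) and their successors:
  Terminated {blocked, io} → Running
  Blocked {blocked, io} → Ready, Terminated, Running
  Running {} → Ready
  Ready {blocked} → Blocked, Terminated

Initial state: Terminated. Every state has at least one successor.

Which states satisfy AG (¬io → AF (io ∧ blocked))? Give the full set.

{Terminated, Blocked, Running, Ready}

States satisfying ¬io → AF (io ∧ blocked): {Terminated, Blocked, Running, Ready}.
States satisfying AG (¬io → AF (io ∧ blocked)): {Terminated, Blocked, Running, Ready}.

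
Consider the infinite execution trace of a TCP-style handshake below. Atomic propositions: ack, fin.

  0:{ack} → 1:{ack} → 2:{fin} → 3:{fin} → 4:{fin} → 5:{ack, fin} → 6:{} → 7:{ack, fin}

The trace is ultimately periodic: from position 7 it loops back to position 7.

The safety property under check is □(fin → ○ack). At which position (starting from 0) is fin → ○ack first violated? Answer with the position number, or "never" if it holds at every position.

Check fin → ○ack at each position in order: 0 ✓, 1 ✓.
At position 2 the labels are {fin} and the next position 3 has {fin}, so fin → ○ack is false there. This is the first violation.

2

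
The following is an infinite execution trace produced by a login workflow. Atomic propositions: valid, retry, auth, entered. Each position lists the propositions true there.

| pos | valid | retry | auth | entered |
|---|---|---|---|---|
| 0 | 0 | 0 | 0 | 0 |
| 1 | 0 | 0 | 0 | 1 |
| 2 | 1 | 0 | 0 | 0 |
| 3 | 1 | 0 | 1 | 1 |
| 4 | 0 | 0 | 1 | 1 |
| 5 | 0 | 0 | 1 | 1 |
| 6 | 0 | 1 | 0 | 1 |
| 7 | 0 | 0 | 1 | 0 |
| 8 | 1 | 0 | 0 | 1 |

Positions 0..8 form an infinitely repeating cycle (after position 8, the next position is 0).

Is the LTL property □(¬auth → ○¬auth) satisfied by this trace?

¬auth → ○¬auth must hold at every position from 0 onward. It fails at position 2, so □(¬auth → ○¬auth) is false.
Positions where ¬auth holds: 0, 1, 2, 6, 8.
Check ○¬auth at each: 0→ok, 1→ok, 2→fails, 6→fails, 8→ok.

Does not hold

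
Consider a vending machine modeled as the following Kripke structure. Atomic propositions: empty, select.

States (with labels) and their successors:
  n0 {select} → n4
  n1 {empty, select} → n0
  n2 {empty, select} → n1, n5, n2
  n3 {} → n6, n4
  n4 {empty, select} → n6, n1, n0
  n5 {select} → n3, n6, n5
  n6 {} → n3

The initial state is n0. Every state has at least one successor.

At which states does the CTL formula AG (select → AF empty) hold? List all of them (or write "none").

States satisfying select → AF empty: {n0, n1, n2, n3, n4, n6}.
States satisfying AG (select → AF empty): {n0, n1, n3, n4, n6}.

{n0, n1, n3, n4, n6}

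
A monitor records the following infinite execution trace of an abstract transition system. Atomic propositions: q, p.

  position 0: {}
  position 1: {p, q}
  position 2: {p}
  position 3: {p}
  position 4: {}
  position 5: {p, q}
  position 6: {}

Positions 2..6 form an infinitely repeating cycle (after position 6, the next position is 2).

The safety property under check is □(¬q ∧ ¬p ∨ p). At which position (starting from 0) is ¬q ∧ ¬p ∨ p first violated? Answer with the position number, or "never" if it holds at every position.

never

¬q ∧ ¬p ∨ p holds at every position 0..6, and those are all the positions the trace ever visits, so the invariant □(¬q ∧ ¬p ∨ p) is never violated.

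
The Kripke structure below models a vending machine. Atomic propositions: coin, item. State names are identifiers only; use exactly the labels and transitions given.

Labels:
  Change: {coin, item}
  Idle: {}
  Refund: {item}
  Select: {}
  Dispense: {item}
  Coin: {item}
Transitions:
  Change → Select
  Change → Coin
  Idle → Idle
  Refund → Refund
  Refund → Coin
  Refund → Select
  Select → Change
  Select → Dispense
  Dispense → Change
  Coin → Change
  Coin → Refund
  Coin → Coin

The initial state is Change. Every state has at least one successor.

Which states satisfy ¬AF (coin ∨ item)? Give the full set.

States satisfying coin ∨ item: {Change, Refund, Dispense, Coin}.
States satisfying AF (coin ∨ item): {Change, Refund, Select, Dispense, Coin}.
States satisfying ¬AF (coin ∨ item): {Idle}.

{Idle}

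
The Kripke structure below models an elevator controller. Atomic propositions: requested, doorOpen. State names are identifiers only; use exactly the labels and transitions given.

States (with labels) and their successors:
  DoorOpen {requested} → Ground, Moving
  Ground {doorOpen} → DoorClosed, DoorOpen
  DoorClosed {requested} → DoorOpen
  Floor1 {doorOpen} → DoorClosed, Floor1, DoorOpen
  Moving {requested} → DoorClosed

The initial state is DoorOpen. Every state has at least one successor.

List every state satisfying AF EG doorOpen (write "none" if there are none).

{Floor1}

States satisfying EG doorOpen: {Floor1}.
States satisfying AF EG doorOpen: {Floor1}.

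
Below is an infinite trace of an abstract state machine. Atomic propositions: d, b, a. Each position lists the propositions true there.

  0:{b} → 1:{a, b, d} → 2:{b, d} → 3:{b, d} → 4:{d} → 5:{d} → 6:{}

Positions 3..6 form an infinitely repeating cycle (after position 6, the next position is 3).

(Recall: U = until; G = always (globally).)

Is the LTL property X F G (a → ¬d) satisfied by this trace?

The position after 0 is 1; F G (a → ¬d) is true there.

Holds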